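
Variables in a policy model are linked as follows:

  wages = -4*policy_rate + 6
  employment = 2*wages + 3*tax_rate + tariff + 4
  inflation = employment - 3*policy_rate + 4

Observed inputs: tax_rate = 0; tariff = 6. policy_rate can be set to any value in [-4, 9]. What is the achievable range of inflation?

Substituting into the employment equation gives employment = -8*policy_rate + 22.
This gives inflation = -11*policy_rate + 26.
Linear in policy_rate, so extremes are at the endpoints: policy_rate = -4 gives inflation = 70; policy_rate = 9 gives inflation = -73.

-73 to 70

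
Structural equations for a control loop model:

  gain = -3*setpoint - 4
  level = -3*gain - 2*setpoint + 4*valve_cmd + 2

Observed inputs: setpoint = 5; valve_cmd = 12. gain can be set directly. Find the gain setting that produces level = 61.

Intervening on gain fixes its value directly, overriding its dependence on setpoint.
Substituting into the level equation gives level = -3*gain + 40.
Solve -3*gain + 40 = 61: gain = (61 - 40) / -3 = -7.

gain = -7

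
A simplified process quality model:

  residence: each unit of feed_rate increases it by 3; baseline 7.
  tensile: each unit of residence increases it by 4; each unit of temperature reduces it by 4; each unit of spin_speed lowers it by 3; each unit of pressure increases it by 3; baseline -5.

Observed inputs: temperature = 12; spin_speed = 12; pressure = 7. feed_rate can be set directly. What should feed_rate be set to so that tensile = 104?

Substituting into the tensile equation gives tensile = 12*feed_rate - 40.
Solve 12*feed_rate - 40 = 104: feed_rate = (104 + 40) / 12 = 12.

feed_rate = 12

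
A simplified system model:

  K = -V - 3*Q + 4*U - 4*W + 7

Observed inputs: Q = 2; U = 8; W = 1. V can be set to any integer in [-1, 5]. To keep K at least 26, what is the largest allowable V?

Substituting into the K equation gives K = -V + 29.
Require -V + 29 ≥ 26, so V ≤ 3.
The largest integer in [-1, 5] satisfying this is 3.

V = 3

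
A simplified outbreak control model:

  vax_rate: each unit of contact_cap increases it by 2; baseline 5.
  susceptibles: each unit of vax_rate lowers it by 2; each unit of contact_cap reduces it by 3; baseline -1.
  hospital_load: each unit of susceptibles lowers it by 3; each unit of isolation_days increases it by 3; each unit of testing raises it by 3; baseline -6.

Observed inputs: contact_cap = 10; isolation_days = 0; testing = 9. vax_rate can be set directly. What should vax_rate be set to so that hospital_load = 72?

vax_rate = -7

Intervening on vax_rate fixes its value directly, overriding its dependence on contact_cap.
Substituting into the susceptibles equation gives susceptibles = -2*vax_rate - 31.
Substituting into the hospital_load equation gives hospital_load = 6*vax_rate + 114.
Solve 6*vax_rate + 114 = 72: vax_rate = (72 - 114) / 6 = -7.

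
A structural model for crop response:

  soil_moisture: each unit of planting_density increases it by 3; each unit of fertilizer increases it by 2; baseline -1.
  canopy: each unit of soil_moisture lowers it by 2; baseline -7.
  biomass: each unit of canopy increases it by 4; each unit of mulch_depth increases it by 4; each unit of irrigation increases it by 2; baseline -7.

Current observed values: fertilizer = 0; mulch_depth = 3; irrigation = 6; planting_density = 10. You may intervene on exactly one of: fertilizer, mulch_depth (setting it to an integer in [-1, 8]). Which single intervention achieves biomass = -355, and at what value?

set fertilizer = 7

Intervening on fertilizer: with other inputs at their observed values, biomass = -16*fertilizer - 243. Solving for -355 gives fertilizer = 7, within [-1, 8].
Intervening on mulch_depth: biomass = 4*mulch_depth - 255. Reaching -355 requires mulch_depth = -25, outside [-1, 8].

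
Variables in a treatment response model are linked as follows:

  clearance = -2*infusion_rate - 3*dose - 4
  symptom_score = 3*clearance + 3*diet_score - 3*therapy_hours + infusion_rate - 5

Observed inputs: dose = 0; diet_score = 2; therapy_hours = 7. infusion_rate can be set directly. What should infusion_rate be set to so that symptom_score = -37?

infusion_rate = 1

Substituting into the clearance equation gives clearance = -2*infusion_rate - 4.
Substituting into the symptom_score equation gives symptom_score = -5*infusion_rate - 32.
Solve -5*infusion_rate - 32 = -37: infusion_rate = (-37 + 32) / -5 = 1.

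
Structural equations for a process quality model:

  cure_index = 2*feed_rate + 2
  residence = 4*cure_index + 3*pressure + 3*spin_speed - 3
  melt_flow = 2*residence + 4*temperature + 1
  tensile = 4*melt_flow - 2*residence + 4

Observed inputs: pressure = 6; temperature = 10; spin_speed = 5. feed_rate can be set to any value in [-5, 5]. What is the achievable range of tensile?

Substituting into the residence equation gives residence = 8*feed_rate + 38.
Substituting into the melt_flow equation gives melt_flow = 16*feed_rate + 117.
So tensile = 48*feed_rate + 396.
Linear in feed_rate, so extremes are at the endpoints: feed_rate = -5 gives tensile = 156; feed_rate = 5 gives tensile = 636.

156 to 636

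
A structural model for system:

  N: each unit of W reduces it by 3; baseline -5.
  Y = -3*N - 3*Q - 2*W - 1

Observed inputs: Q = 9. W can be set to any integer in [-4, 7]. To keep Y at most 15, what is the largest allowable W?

Substituting into the Y equation gives Y = 7*W - 13.
Require 7*W - 13 ≤ 15, so W ≤ 4.
The largest integer in [-4, 7] satisfying this is 4.

W = 4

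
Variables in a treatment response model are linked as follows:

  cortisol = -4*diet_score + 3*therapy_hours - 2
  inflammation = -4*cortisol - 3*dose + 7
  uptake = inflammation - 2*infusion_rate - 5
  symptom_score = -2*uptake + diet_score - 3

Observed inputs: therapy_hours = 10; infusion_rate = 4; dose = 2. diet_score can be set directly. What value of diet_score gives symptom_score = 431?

diet_score = -6

Substituting into the cortisol equation gives cortisol = -4*diet_score + 28.
inflammation becomes 16*diet_score - 111.
So uptake = 16*diet_score - 124.
Substituting into the symptom_score equation gives symptom_score = -31*diet_score + 245.
Solve -31*diet_score + 245 = 431: diet_score = (431 - 245) / -31 = -6.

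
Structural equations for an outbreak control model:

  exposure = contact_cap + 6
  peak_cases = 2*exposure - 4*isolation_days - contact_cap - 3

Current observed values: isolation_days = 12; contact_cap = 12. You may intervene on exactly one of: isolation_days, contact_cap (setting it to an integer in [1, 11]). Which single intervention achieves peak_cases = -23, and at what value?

set isolation_days = 11

Intervening on isolation_days: with other inputs at their observed values, peak_cases = -4*isolation_days + 21. Solving for -23 gives isolation_days = 11, within [1, 11].
Intervening on contact_cap: peak_cases = contact_cap - 39. Reaching -23 requires contact_cap = 16, outside [1, 11].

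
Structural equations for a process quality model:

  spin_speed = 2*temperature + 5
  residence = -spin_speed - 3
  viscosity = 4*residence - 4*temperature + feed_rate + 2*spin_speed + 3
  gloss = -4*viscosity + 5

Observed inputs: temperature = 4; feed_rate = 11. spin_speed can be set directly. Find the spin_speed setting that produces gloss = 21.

spin_speed = -5

Intervening on spin_speed fixes its value directly, overriding its dependence on temperature.
Substituting into the viscosity equation gives viscosity = -2*spin_speed - 14.
This gives gloss = 8*spin_speed + 61.
Solve 8*spin_speed + 61 = 21: spin_speed = (21 - 61) / 8 = -5.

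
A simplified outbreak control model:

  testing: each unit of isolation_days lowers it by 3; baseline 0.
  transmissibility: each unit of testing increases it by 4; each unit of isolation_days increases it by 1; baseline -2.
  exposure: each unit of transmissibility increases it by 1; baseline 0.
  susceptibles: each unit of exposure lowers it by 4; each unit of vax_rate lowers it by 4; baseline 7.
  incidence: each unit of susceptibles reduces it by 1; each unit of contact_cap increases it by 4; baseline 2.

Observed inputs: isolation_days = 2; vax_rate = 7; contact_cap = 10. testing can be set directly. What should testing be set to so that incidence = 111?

Intervening on testing fixes its value directly, overriding its dependence on isolation_days.
Substituting into the transmissibility equation gives transmissibility = 4*testing.
exposure becomes 4*testing.
Substituting into the susceptibles equation gives susceptibles = -16*testing - 21.
Substituting into the incidence equation gives incidence = 16*testing + 63.
Solve 16*testing + 63 = 111: testing = (111 - 63) / 16 = 3.

testing = 3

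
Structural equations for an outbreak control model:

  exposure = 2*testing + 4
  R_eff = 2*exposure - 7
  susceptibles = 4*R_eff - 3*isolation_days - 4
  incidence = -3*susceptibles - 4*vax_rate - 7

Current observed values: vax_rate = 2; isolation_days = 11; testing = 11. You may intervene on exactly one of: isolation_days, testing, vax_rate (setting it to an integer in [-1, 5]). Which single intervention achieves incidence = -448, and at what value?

Intervening on isolation_days: incidence = 9*isolation_days - 543. Reaching -448 requires isolation_days = 95/9, not an integer.
Intervening on testing: incidence = -48*testing + 84. Reaching -448 requires testing = 133/12, not an integer.
Intervening on vax_rate: with other inputs at their observed values, incidence = -4*vax_rate - 436. Solving for -448 gives vax_rate = 3, within [-1, 5].

set vax_rate = 3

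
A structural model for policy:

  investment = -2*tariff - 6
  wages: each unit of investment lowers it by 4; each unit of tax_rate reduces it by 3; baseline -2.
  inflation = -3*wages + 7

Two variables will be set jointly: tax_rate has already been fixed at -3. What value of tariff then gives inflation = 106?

With tax_rate held at -3:
Substituting into the wages equation gives wages = 8*tariff + 31.
This gives inflation = -24*tariff - 86.
Solve -24*tariff - 86 = 106: tariff = (106 + 86) / -24 = -8.

tariff = -8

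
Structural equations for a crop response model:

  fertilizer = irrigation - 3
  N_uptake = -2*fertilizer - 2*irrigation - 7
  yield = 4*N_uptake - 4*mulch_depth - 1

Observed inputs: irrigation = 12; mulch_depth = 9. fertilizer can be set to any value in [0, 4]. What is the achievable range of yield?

Intervening on fertilizer fixes its value directly, overriding its dependence on irrigation.
Substituting into the N_uptake equation gives N_uptake = -2*fertilizer - 31.
Substituting into the yield equation gives yield = -8*fertilizer - 161.
Linear in fertilizer, so extremes are at the endpoints: fertilizer = 0 gives yield = -161; fertilizer = 4 gives yield = -193.

-193 to -161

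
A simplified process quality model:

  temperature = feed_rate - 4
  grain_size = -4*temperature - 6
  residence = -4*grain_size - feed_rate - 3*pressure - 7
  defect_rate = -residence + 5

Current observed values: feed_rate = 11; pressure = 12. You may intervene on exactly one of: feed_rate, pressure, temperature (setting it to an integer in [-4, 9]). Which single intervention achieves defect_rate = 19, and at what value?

set temperature = 1

Intervening on feed_rate: defect_rate = -15*feed_rate + 88. Reaching 19 requires feed_rate = 23/5, not an integer.
Intervening on pressure: defect_rate = 3*pressure - 113. Reaching 19 requires pressure = 44, outside [-4, 9].
Intervening on temperature: with other inputs at their observed values, defect_rate = -16*temperature + 35. Solving for 19 gives temperature = 1, within [-4, 9].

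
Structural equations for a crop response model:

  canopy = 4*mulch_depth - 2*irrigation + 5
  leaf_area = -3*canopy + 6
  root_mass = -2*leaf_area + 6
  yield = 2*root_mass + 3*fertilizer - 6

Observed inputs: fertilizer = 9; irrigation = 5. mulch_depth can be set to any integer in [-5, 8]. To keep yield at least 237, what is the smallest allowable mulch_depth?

mulch_depth = 6

Substituting into the canopy equation gives canopy = 4*mulch_depth - 5.
Substituting into the leaf_area equation gives leaf_area = -12*mulch_depth + 21.
This gives root_mass = 24*mulch_depth - 36.
Substituting into the yield equation gives yield = 48*mulch_depth - 51.
Require 48*mulch_depth - 51 ≥ 237, so mulch_depth ≥ 6.
The smallest integer in [-5, 8] satisfying this is 6.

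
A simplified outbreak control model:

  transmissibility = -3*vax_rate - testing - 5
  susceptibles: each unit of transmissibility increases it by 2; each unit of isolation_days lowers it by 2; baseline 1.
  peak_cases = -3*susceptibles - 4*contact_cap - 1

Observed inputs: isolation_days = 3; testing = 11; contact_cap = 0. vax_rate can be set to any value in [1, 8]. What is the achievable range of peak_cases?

Substituting into the transmissibility equation gives transmissibility = -3*vax_rate - 16.
Substituting into the susceptibles equation gives susceptibles = -6*vax_rate - 37.
Substituting into the peak_cases equation gives peak_cases = 18*vax_rate + 110.
Linear in vax_rate, so extremes are at the endpoints: vax_rate = 1 gives peak_cases = 128; vax_rate = 8 gives peak_cases = 254.

128 to 254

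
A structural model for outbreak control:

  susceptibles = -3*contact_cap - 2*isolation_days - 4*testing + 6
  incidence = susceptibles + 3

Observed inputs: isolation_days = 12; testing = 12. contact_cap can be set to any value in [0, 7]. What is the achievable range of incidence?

-84 to -63

Substituting into the susceptibles equation gives susceptibles = -3*contact_cap - 66.
This gives incidence = -3*contact_cap - 63.
Linear in contact_cap, so extremes are at the endpoints: contact_cap = 0 gives incidence = -63; contact_cap = 7 gives incidence = -84.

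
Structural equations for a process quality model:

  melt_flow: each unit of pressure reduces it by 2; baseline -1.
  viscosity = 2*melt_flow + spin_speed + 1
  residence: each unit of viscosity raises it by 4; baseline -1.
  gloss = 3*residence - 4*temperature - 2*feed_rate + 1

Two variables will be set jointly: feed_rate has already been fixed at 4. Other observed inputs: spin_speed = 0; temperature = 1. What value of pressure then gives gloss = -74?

With feed_rate held at 4:
Substituting into the viscosity equation gives viscosity = -4*pressure - 1.
Substituting into the residence equation gives residence = -16*pressure - 5.
Substituting into the gloss equation gives gloss = -48*pressure - 26.
Solve -48*pressure - 26 = -74: pressure = (-74 + 26) / -48 = 1.

pressure = 1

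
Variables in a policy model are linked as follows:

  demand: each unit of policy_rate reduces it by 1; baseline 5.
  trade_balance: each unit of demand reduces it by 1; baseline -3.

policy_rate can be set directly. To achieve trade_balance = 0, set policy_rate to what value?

policy_rate = 8

Substituting into the trade_balance equation gives trade_balance = policy_rate - 8.
Solve policy_rate - 8 = 0: policy_rate = (0 + 8) / 1 = 8.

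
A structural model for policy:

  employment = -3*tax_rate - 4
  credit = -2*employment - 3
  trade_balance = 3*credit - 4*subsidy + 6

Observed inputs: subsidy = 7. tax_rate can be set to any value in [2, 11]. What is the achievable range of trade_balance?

29 to 191

Substituting into the credit equation gives credit = 6*tax_rate + 5.
Substituting into the trade_balance equation gives trade_balance = 18*tax_rate - 7.
Linear in tax_rate, so extremes are at the endpoints: tax_rate = 2 gives trade_balance = 29; tax_rate = 11 gives trade_balance = 191.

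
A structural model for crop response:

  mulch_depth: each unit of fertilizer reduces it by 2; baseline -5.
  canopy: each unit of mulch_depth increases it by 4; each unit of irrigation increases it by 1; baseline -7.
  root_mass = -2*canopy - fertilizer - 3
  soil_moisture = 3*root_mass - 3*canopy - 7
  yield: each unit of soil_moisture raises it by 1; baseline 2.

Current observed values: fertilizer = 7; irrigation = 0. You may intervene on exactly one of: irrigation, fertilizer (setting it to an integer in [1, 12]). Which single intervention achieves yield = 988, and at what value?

set fertilizer = 11

Intervening on irrigation: yield = -9*irrigation + 712. Reaching 988 requires irrigation = -92/3, not an integer.
Intervening on fertilizer: with other inputs at their observed values, yield = 69*fertilizer + 229. Solving for 988 gives fertilizer = 11, within [1, 12].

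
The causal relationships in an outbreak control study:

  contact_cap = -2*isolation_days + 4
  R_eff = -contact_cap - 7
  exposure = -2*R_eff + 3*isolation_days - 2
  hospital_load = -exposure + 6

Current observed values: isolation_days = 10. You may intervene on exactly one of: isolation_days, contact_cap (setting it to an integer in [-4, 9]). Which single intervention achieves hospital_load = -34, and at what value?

Intervening on isolation_days: hospital_load = isolation_days - 14. Reaching -34 requires isolation_days = -20, outside [-4, 9].
Intervening on contact_cap: with other inputs at their observed values, hospital_load = -2*contact_cap - 36. Solving for -34 gives contact_cap = -1, within [-4, 9].

set contact_cap = -1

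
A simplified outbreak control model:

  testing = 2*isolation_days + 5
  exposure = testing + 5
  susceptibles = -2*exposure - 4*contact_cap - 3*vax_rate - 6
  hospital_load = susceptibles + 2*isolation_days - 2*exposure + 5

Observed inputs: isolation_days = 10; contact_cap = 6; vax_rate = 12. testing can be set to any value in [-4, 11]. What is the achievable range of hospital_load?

-105 to -45

Intervening on testing fixes its value directly, overriding its dependence on isolation_days.
Substituting into the susceptibles equation gives susceptibles = -2*testing - 76.
hospital_load becomes -4*testing - 61.
Linear in testing, so extremes are at the endpoints: testing = -4 gives hospital_load = -45; testing = 11 gives hospital_load = -105.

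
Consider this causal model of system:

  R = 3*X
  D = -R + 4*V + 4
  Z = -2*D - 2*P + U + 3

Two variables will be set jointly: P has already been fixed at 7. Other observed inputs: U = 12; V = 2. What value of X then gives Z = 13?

X = 6

With P held at 7:
Substituting into the D equation gives D = -3*X + 12.
Substituting into the Z equation gives Z = 6*X - 23.
Solve 6*X - 23 = 13: X = (13 + 23) / 6 = 6.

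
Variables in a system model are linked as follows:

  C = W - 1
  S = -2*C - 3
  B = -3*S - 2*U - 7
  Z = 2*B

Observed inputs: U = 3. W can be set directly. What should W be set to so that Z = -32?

Substituting into the S equation gives S = -2*W - 1.
Substituting into the B equation gives B = 6*W - 10.
Substituting into the Z equation gives Z = 12*W - 20.
Solve 12*W - 20 = -32: W = (-32 + 20) / 12 = -1.

W = -1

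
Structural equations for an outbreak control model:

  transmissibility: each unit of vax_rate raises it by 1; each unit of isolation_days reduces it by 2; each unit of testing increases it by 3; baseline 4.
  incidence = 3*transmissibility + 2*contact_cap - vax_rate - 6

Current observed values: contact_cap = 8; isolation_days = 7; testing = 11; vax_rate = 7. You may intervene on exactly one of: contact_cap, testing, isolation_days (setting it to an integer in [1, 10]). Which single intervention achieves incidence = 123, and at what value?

set isolation_days = 2

Intervening on contact_cap: incidence = 2*contact_cap + 77. Reaching 123 requires contact_cap = 23, outside [1, 10].
Intervening on testing: incidence = 9*testing - 6. Reaching 123 requires testing = 43/3, not an integer.
Intervening on isolation_days: with other inputs at their observed values, incidence = -6*isolation_days + 135. Solving for 123 gives isolation_days = 2, within [1, 10].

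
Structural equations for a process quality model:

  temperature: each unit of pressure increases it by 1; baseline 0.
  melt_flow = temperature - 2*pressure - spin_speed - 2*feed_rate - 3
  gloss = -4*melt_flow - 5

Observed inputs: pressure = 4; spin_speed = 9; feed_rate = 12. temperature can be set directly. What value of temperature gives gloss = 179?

Intervening on temperature fixes its value directly, overriding its dependence on pressure.
Substituting into the melt_flow equation gives melt_flow = temperature - 44.
Substituting into the gloss equation gives gloss = -4*temperature + 171.
Solve -4*temperature + 171 = 179: temperature = (179 - 171) / -4 = -2.

temperature = -2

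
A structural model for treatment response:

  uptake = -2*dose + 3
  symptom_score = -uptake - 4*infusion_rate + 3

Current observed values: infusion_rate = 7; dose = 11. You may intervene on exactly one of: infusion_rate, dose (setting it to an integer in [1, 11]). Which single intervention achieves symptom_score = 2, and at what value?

Intervening on infusion_rate: with other inputs at their observed values, symptom_score = -4*infusion_rate + 22. Solving for 2 gives infusion_rate = 5, within [1, 11].
Intervening on dose: symptom_score = 2*dose - 28. Reaching 2 requires dose = 15, outside [1, 11].

set infusion_rate = 5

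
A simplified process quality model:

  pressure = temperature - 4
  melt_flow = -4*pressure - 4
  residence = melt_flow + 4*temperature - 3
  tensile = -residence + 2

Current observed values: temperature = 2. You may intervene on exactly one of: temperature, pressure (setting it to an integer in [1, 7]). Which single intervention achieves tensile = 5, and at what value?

set pressure = 1

Intervening on temperature: the paths from temperature to tensile cancel (net effect zero), leaving tensile = -7; 5 is unreachable this way.
Intervening on pressure: with other inputs at their observed values, tensile = 4*pressure + 1. Solving for 5 gives pressure = 1, within [1, 7].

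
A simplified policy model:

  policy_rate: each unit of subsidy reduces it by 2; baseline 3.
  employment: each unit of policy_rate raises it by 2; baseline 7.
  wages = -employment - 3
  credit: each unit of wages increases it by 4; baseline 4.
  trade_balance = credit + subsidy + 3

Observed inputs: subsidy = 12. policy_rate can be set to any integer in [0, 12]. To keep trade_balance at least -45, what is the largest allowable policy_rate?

Intervening on policy_rate fixes its value directly, overriding its dependence on subsidy.
Substituting into the wages equation gives wages = -2*policy_rate - 10.
Substituting into the credit equation gives credit = -8*policy_rate - 36.
trade_balance becomes -8*policy_rate - 21.
Require -8*policy_rate - 21 ≥ -45, so policy_rate ≤ 3.
The largest integer in [0, 12] satisfying this is 3.

policy_rate = 3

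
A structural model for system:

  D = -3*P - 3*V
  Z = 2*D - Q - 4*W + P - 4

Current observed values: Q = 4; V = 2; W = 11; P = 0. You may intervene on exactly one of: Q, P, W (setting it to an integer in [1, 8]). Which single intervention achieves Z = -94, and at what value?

Intervening on Q: Z = -Q - 60. Reaching -94 requires Q = 34, outside [1, 8].
Intervening on P: with other inputs at their observed values, Z = -5*P - 64. Solving for -94 gives P = 6, within [1, 8].
Intervening on W: Z = -4*W - 20. Reaching -94 requires W = 37/2, not an integer.

set P = 6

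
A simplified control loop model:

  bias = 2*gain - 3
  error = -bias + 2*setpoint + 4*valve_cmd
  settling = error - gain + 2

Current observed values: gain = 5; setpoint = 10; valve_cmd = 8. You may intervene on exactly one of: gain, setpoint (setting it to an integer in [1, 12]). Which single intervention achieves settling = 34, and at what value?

set setpoint = 6

Intervening on gain: settling = -3*gain + 57. Reaching 34 requires gain = 23/3, not an integer.
Intervening on setpoint: with other inputs at their observed values, settling = 2*setpoint + 22. Solving for 34 gives setpoint = 6, within [1, 12].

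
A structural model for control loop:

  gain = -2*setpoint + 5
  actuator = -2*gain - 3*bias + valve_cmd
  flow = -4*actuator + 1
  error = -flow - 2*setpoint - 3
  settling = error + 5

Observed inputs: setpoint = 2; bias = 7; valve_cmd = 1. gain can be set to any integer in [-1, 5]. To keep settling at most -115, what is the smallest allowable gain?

gain = 4

Intervening on gain fixes its value directly, overriding its dependence on setpoint.
Substituting into the actuator equation gives actuator = -2*gain - 20.
Substituting into the flow equation gives flow = 8*gain + 81.
Substituting into the error equation gives error = -8*gain - 88.
Substituting into the settling equation gives settling = -8*gain - 83.
Require -8*gain - 83 ≤ -115, so gain ≥ 4.
The smallest integer in [-1, 5] satisfying this is 4.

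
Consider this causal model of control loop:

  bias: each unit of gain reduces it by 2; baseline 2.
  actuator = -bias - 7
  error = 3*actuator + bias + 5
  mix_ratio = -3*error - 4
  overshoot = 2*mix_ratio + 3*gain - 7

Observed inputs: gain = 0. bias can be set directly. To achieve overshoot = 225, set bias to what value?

bias = 12

Intervening on bias fixes its value directly, overriding its dependence on gain.
Substituting into the error equation gives error = -2*bias - 16.
Substituting into the mix_ratio equation gives mix_ratio = 6*bias + 44.
overshoot becomes 12*bias + 81.
Solve 12*bias + 81 = 225: bias = (225 - 81) / 12 = 12.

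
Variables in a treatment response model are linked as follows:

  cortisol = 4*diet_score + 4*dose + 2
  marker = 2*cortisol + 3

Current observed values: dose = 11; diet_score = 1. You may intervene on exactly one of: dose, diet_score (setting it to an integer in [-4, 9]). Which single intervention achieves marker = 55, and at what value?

Intervening on dose: with other inputs at their observed values, marker = 8*dose + 15. Solving for 55 gives dose = 5, within [-4, 9].
Intervening on diet_score: marker = 8*diet_score + 95. Reaching 55 requires diet_score = -5, outside [-4, 9].

set dose = 5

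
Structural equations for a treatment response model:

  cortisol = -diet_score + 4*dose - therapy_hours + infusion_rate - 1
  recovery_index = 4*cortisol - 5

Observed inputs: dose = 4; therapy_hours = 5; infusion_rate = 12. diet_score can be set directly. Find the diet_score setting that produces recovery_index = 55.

diet_score = 7

Substituting into the cortisol equation gives cortisol = -diet_score + 22.
So recovery_index = -4*diet_score + 83.
Solve -4*diet_score + 83 = 55: diet_score = (55 - 83) / -4 = 7.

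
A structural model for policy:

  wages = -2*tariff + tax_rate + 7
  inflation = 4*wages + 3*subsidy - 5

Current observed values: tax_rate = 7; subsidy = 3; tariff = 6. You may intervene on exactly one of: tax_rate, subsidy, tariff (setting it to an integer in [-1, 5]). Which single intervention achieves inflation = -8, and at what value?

Intervening on tax_rate: with other inputs at their observed values, inflation = 4*tax_rate - 16. Solving for -8 gives tax_rate = 2, within [-1, 5].
Intervening on subsidy: inflation = 3*subsidy + 3. Reaching -8 requires subsidy = -11/3, not an integer.
Intervening on tariff: inflation = -8*tariff + 60. Reaching -8 requires tariff = 17/2, not an integer.

set tax_rate = 2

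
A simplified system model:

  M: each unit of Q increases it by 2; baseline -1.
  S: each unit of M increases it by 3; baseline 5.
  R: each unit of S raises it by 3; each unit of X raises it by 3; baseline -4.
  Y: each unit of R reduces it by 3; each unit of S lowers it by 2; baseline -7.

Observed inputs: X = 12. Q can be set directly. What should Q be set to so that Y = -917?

Substituting into the S equation gives S = 6*Q + 2.
This gives R = 18*Q + 38.
Substituting into the Y equation gives Y = -66*Q - 125.
Solve -66*Q - 125 = -917: Q = (-917 + 125) / -66 = 12.

Q = 12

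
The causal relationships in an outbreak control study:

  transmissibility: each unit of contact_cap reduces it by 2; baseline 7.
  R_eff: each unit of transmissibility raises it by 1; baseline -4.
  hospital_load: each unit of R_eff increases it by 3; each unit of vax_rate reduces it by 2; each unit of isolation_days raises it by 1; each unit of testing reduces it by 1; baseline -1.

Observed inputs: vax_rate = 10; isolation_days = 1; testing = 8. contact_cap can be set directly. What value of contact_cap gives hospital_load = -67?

Substituting into the R_eff equation gives R_eff = -2*contact_cap + 3.
Substituting into the hospital_load equation gives hospital_load = -6*contact_cap - 19.
Solve -6*contact_cap - 19 = -67: contact_cap = (-67 + 19) / -6 = 8.

contact_cap = 8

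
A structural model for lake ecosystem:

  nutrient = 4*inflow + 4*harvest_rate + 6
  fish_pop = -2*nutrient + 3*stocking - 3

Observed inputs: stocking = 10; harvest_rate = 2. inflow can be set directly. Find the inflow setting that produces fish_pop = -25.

Substituting into the nutrient equation gives nutrient = 4*inflow + 14.
This gives fish_pop = -8*inflow - 1.
Solve -8*inflow - 1 = -25: inflow = (-25 + 1) / -8 = 3.

inflow = 3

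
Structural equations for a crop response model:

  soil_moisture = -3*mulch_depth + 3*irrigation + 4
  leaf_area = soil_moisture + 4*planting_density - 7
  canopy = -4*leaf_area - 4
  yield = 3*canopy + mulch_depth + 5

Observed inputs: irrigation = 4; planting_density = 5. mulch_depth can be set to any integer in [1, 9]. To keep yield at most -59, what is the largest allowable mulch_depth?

Substituting into the soil_moisture equation gives soil_moisture = -3*mulch_depth + 16.
Substituting into the leaf_area equation gives leaf_area = -3*mulch_depth + 29.
Substituting into the canopy equation gives canopy = 12*mulch_depth - 120.
Substituting into the yield equation gives yield = 37*mulch_depth - 355.
Require 37*mulch_depth - 355 ≤ -59, so mulch_depth ≤ 8.
The largest integer in [1, 9] satisfying this is 8.

mulch_depth = 8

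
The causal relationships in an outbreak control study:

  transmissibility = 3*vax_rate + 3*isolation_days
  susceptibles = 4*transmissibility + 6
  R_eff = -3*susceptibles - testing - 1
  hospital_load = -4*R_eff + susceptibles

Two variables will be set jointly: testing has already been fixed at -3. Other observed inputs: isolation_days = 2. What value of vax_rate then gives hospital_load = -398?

vax_rate = -5

With testing held at -3:
Substituting into the transmissibility equation gives transmissibility = 3*vax_rate + 6.
Substituting into the susceptibles equation gives susceptibles = 12*vax_rate + 30.
So R_eff = -36*vax_rate - 88.
Substituting into the hospital_load equation gives hospital_load = 156*vax_rate + 382.
Solve 156*vax_rate + 382 = -398: vax_rate = (-398 - 382) / 156 = -5.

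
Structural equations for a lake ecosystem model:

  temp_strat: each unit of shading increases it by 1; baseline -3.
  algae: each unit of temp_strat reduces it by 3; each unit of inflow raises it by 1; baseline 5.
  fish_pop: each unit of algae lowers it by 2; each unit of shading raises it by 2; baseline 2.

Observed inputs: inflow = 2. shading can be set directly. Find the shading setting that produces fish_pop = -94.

shading = -8

Substituting into the algae equation gives algae = -3*shading + 16.
This gives fish_pop = 8*shading - 30.
Solve 8*shading - 30 = -94: shading = (-94 + 30) / 8 = -8.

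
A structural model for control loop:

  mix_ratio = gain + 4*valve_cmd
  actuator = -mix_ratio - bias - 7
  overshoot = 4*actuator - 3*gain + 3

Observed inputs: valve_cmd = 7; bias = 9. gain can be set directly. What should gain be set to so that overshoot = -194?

Substituting into the mix_ratio equation gives mix_ratio = gain + 28.
actuator becomes -gain - 44.
Substituting into the overshoot equation gives overshoot = -7*gain - 173.
Solve -7*gain - 173 = -194: gain = (-194 + 173) / -7 = 3.

gain = 3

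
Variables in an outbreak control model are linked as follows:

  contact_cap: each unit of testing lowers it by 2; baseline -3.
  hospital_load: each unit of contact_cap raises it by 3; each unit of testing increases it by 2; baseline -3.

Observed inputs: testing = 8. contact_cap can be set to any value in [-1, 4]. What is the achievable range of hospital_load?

Intervening on contact_cap fixes its value directly, overriding its dependence on testing.
Substituting into the hospital_load equation gives hospital_load = 3*contact_cap + 13.
Linear in contact_cap, so extremes are at the endpoints: contact_cap = -1 gives hospital_load = 10; contact_cap = 4 gives hospital_load = 25.

10 to 25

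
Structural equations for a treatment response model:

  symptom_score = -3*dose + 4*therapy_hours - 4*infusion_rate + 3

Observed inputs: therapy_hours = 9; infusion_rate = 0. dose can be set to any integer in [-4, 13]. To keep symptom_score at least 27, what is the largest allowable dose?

Substituting into the symptom_score equation gives symptom_score = -3*dose + 39.
Require -3*dose + 39 ≥ 27, so dose ≤ 4.
The largest integer in [-4, 13] satisfying this is 4.

dose = 4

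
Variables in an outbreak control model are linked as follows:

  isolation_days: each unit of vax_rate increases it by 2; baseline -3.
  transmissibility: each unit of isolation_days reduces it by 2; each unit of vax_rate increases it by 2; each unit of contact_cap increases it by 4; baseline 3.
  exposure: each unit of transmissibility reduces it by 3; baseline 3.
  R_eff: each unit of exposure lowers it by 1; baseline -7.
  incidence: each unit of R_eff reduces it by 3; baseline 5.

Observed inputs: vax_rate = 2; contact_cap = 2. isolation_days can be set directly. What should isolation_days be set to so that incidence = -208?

isolation_days = -6

Intervening on isolation_days fixes its value directly, overriding its dependence on vax_rate.
Substituting into the transmissibility equation gives transmissibility = -2*isolation_days + 15.
Substituting into the exposure equation gives exposure = 6*isolation_days - 42.
So R_eff = -6*isolation_days + 35.
Substituting into the incidence equation gives incidence = 18*isolation_days - 100.
Solve 18*isolation_days - 100 = -208: isolation_days = (-208 + 100) / 18 = -6.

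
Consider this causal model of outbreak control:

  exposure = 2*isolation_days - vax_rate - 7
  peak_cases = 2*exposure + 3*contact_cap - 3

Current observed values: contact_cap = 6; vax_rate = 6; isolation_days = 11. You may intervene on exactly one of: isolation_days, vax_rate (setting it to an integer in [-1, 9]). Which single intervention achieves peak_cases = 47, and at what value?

Intervening on isolation_days: peak_cases = 4*isolation_days - 11. Reaching 47 requires isolation_days = 29/2, not an integer.
Intervening on vax_rate: with other inputs at their observed values, peak_cases = -2*vax_rate + 45. Solving for 47 gives vax_rate = -1, within [-1, 9].

set vax_rate = -1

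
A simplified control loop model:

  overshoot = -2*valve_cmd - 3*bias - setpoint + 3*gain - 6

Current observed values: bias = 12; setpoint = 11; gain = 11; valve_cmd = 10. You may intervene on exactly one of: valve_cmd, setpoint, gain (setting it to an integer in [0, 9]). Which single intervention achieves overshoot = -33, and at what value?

set setpoint = 4

Intervening on valve_cmd: overshoot = -2*valve_cmd - 20. Reaching -33 requires valve_cmd = 13/2, not an integer.
Intervening on setpoint: with other inputs at their observed values, overshoot = -setpoint - 29. Solving for -33 gives setpoint = 4, within [0, 9].
Intervening on gain: overshoot = 3*gain - 73. Reaching -33 requires gain = 40/3, not an integer.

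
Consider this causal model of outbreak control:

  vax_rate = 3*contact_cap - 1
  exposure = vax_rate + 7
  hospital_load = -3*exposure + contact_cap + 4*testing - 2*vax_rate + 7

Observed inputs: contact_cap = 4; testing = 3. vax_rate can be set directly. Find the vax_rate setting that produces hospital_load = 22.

Intervening on vax_rate fixes its value directly, overriding its dependence on contact_cap.
Substituting into the hospital_load equation gives hospital_load = -5*vax_rate + 2.
Solve -5*vax_rate + 2 = 22: vax_rate = (22 - 2) / -5 = -4.

vax_rate = -4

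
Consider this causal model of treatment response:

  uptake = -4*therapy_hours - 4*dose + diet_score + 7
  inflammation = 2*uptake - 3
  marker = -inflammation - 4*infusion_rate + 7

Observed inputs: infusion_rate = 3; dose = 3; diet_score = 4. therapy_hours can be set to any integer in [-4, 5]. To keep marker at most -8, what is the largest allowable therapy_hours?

therapy_hours = -1

Substituting into the uptake equation gives uptake = -4*therapy_hours - 1.
This gives inflammation = -8*therapy_hours - 5.
Substituting into the marker equation gives marker = 8*therapy_hours.
Require 8*therapy_hours ≤ -8, so therapy_hours ≤ -1.
The largest integer in [-4, 5] satisfying this is -1.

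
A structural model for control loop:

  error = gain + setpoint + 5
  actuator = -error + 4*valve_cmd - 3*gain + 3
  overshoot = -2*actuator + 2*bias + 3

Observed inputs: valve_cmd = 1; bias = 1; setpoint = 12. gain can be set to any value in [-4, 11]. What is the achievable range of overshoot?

-7 to 113

Substituting into the error equation gives error = gain + 17.
Substituting into the actuator equation gives actuator = -4*gain - 10.
Substituting into the overshoot equation gives overshoot = 8*gain + 25.
Linear in gain, so extremes are at the endpoints: gain = -4 gives overshoot = -7; gain = 11 gives overshoot = 113.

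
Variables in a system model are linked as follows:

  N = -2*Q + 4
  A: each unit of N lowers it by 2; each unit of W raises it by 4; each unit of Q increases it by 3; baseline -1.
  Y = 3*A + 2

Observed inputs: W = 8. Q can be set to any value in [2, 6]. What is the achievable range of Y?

113 to 197

Substituting into the A equation gives A = 7*Q + 23.
This gives Y = 21*Q + 71.
Linear in Q, so extremes are at the endpoints: Q = 2 gives Y = 113; Q = 6 gives Y = 197.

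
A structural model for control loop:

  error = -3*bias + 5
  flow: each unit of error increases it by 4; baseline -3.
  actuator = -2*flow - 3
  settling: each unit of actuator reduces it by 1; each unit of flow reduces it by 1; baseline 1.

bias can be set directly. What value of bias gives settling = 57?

Substituting into the flow equation gives flow = -12*bias + 17.
Substituting into the actuator equation gives actuator = 24*bias - 37.
Substituting into the settling equation gives settling = -12*bias + 21.
Solve -12*bias + 21 = 57: bias = (57 - 21) / -12 = -3.

bias = -3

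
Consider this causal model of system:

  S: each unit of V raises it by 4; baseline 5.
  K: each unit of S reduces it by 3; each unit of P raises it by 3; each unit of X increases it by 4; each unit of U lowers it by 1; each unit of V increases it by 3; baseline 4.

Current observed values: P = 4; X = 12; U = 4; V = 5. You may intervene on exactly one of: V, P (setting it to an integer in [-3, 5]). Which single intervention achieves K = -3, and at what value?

Intervening on V: K = -9*V + 45. Reaching -3 requires V = 16/3, not an integer.
Intervening on P: with other inputs at their observed values, K = 3*P - 12. Solving for -3 gives P = 3, within [-3, 5].

set P = 3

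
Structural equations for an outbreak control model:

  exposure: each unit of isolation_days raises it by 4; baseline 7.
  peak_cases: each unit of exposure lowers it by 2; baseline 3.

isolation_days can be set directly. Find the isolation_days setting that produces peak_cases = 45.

Substituting into the peak_cases equation gives peak_cases = -8*isolation_days - 11.
Solve -8*isolation_days - 11 = 45: isolation_days = (45 + 11) / -8 = -7.

isolation_days = -7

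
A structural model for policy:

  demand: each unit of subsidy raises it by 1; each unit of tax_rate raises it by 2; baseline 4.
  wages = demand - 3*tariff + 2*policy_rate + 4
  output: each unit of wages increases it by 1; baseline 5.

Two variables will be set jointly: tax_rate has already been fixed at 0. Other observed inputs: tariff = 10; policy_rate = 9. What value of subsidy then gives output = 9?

With tax_rate held at 0:
Substituting into the demand equation gives demand = subsidy + 4.
wages becomes subsidy - 4.
So output = subsidy + 1.
Solve subsidy + 1 = 9: subsidy = (9 - 1) / 1 = 8.

subsidy = 8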